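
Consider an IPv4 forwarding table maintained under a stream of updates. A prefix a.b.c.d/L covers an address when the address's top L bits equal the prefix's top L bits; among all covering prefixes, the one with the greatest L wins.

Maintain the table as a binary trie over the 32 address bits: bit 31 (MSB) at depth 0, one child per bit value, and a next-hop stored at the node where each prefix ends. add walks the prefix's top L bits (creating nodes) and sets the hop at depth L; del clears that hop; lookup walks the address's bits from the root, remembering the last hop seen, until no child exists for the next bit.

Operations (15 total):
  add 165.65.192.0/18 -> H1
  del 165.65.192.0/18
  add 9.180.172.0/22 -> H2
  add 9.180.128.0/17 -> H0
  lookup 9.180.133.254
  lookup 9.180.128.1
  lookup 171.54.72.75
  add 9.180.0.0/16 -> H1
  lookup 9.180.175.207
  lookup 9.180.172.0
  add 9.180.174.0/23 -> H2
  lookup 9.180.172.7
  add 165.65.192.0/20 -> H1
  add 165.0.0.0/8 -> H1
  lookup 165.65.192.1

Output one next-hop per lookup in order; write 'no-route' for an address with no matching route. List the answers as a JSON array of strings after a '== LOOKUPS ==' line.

Apply in order:
  add 165.65.192.0/18 -> H1 at depth 18
  del 165.65.192.0/18 (clear depth 18)
  add 9.180.172.0/22 -> H2 at depth 22
  add 9.180.128.0/17 -> H0 at depth 17
  ? 9.180.133.254  path d0:-→d1:-→d2:-→d3:-→d4:-→d5:-→d6:-→d7:-→d8:-→d9:-→d10:-→d11:-→d12:-→d13:-→d14:-→d15:-→d16:-→d17:H0→d18:-  best=H0
  ? 9.180.128.1  path d0:-→d1:-→d2:-→d3:-→d4:-→d5:-→d6:-→d7:-→d8:-→d9:-→d10:-→d11:-→d12:-→d13:-→d14:-→d15:-→d16:-→d17:H0→d18:-  best=H0
  ? 171.54.72.75  path d0:-→d1:-→d2:-→d3:-→d4:-  best=no-route
  add 9.180.0.0/16 -> H1 at depth 16
  ? 9.180.175.207  path d0:-→d1:-→d2:-→d3:-→d4:-→d5:-→d6:-→d7:-→d8:-→d9:-→d10:-→d11:-→d12:-→d13:-→d14:-→d15:-→d16:H1→d17:H0→d18:-→d19:-→d20:-→d21:-→d22:H2  best=H2
  ? 9.180.172.0  path d0:-→d1:-→d2:-→d3:-→d4:-→d5:-→d6:-→d7:-→d8:-→d9:-→d10:-→d11:-→d12:-→d13:-→d14:-→d15:-→d16:H1→d17:H0→d18:-→d19:-→d20:-→d21:-→d22:H2  best=H2
  add 9.180.174.0/23 -> H2 at depth 23
  ? 9.180.172.7  path d0:-→d1:-→d2:-→d3:-→d4:-→d5:-→d6:-→d7:-→d8:-→d9:-→d10:-→d11:-→d12:-→d13:-→d14:-→d15:-→d16:H1→d17:H0→d18:-→d19:-→d20:-→d21:-→d22:H2  best=H2
  add 165.65.192.0/20 -> H1 at depth 20
  add 165.0.0.0/8 -> H1 at depth 8
  ? 165.65.192.1  path d0:-→d1:-→d2:-→d3:-→d4:-→d5:-→d6:-→d7:-→d8:H1→d9:-→d10:-→d11:-→d12:-→d13:-→d14:-→d15:-→d16:-→d17:-→d18:-→d19:-→d20:H1  best=H1

== LOOKUPS ==
["H0","H0","no-route","H2","H2","H2","H1"]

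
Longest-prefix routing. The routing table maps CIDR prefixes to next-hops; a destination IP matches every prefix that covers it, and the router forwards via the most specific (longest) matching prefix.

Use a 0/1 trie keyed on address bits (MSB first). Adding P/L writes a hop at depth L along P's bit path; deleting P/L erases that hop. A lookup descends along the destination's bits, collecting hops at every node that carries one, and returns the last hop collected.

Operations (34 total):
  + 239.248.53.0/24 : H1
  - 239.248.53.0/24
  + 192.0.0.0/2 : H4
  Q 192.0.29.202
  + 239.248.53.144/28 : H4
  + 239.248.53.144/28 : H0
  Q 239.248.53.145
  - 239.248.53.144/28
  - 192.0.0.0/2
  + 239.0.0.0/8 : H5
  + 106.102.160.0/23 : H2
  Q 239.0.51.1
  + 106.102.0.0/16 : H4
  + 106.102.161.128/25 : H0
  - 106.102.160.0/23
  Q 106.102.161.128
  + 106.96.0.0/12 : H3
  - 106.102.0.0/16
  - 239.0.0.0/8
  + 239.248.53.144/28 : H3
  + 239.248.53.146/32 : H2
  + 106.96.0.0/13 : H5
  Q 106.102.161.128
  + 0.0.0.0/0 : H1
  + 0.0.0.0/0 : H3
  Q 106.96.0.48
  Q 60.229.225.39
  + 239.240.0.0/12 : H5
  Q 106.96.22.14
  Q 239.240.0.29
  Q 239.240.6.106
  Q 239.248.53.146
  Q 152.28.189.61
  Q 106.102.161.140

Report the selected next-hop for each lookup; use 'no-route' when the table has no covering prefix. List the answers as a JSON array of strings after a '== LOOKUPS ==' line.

Apply in order:
  + 239.248.53.0/24 (H1) depth=24
  del 239.248.53.0/24 (clear depth 24)
  + 192.0.0.0/2 (H4) depth=2
  Q 192.0.29.202: descend 11 ; hops seen [H4] ; pick H4
  + 239.248.53.144/28 (H4) depth=28
  + 239.248.53.144/28 (H0) depth=28
  Q 239.248.53.145: descend 1110111111111000001101011001 ; hops seen [H4,H0] ; pick H0
  del 239.248.53.144/28 (clear depth 28)
  del 192.0.0.0/2 (clear depth 2)
  + 239.0.0.0/8 (H5) depth=8
  + 106.102.160.0/23 (H2) depth=23
  Q 239.0.51.1: descend 11101111 ; hops seen [H5] ; pick H5
  + 106.102.0.0/16 (H4) depth=16
  + 106.102.161.128/25 (H0) depth=25
  del 106.102.160.0/23 (clear depth 23)
  Q 106.102.161.128: descend 0110101001100110101000011 ; hops seen [H4,H0] ; pick H0
  + 106.96.0.0/12 (H3) depth=12
  del 106.102.0.0/16 (clear depth 16)
  del 239.0.0.0/8 (clear depth 8)
  + 239.248.53.144/28 (H3) depth=28
  + 239.248.53.146/32 (H2) depth=32
  + 106.96.0.0/13 (H5) depth=13
  Q 106.102.161.128: descend 0110101001100110101000011 ; hops seen [H3,H5,H0] ; pick H0
  + 0.0.0.0/0 (H1) depth=0
  + 0.0.0.0/0 (H3) depth=0
  Q 106.96.0.48: descend 0110101001100 ; hops seen [H3,H3,H5] ; pick H5
  Q 60.229.225.39: descend 0 ; hops seen [H3] ; pick H3
  + 239.240.0.0/12 (H5) depth=12
  Q 106.96.22.14: descend 0110101001100 ; hops seen [H3,H3,H5] ; pick H5
  Q 239.240.0.29: descend 111011111111 ; hops seen [H3,H5] ; pick H5
  Q 239.240.6.106: descend 111011111111 ; hops seen [H3,H5] ; pick H5
  Q 239.248.53.146: descend 11101111111110000011010110010010 ; hops seen [H3,H5,H3,H2] ; pick H2
  Q 152.28.189.61: descend 1 ; hops seen [H3] ; pick H3
  Q 106.102.161.140: descend 0110101001100110101000011 ; hops seen [H3,H3,H5,H0] ; pick H0

== LOOKUPS ==
["H4","H0","H5","H0","H0","H5","H3","H5","H5","H5","H2","H3","H0"]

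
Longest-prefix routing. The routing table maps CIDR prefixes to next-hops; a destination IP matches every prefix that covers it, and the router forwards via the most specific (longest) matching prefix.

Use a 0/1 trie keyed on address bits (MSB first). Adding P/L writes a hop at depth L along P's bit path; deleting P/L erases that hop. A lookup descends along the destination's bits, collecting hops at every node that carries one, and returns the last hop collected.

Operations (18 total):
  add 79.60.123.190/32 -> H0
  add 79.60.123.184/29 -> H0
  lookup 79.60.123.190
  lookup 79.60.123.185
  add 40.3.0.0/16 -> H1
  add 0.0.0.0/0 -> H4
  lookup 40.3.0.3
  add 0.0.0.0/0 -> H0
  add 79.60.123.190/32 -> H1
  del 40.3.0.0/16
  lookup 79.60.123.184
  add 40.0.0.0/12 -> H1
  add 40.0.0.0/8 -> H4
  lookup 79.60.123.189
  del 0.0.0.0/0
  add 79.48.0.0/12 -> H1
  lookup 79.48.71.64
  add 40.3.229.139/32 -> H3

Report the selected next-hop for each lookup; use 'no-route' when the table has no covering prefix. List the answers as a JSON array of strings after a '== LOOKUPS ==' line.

Apply in order:
  + 79.60.123.190/32 (H0) depth=32
  + 79.60.123.184/29 (H0) depth=29
  ? 79.60.123.190  path d0:-→d1:-→d2:-→d3:-→d4:-→d5:-→d6:-→d7:-→d8:-→d9:-→d10:-→d11:-→d12:-→d13:-→d14:-→d15:-→d16:-→d17:-→d18:-→d19:-→d20:-→d21:-→d22:-→d23:-→d24:-→d25:-→d26:-→d27:-→d28:-→d29:H0→d30:-→d31:-→d32:H0  best=H0
  ? 79.60.123.185  path d0:-→d1:-→d2:-→d3:-→d4:-→d5:-→d6:-→d7:-→d8:-→d9:-→d10:-→d11:-→d12:-→d13:-→d14:-→d15:-→d16:-→d17:-→d18:-→d19:-→d20:-→d21:-→d22:-→d23:-→d24:-→d25:-→d26:-→d27:-→d28:-→d29:H0  best=H0
  + 40.3.0.0/16 (H1) depth=16
  + 0.0.0.0/0 (H4) depth=0
  ? 40.3.0.3  path d0:H4→d1:-→d2:-→d3:-→d4:-→d5:-→d6:-→d7:-→d8:-→d9:-→d10:-→d11:-→d12:-→d13:-→d14:-→d15:-→d16:H1  best=H1
  + 0.0.0.0/0 (H0) depth=0
  + 79.60.123.190/32 (H1) depth=32
  - 40.3.0.0/16 clear@16
  ? 79.60.123.184  path d0:H0→d1:-→d2:-→d3:-→d4:-→d5:-→d6:-→d7:-→d8:-→d9:-→d10:-→d11:-→d12:-→d13:-→d14:-→d15:-→d16:-→d17:-→d18:-→d19:-→d20:-→d21:-→d22:-→d23:-→d24:-→d25:-→d26:-→d27:-→d28:-→d29:H0  best=H0
  + 40.0.0.0/12 (H1) depth=12
  + 40.0.0.0/8 (H4) depth=8
  ? 79.60.123.189  path d0:H0→d1:-→d2:-→d3:-→d4:-→d5:-→d6:-→d7:-→d8:-→d9:-→d10:-→d11:-→d12:-→d13:-→d14:-→d15:-→d16:-→d17:-→d18:-→d19:-→d20:-→d21:-→d22:-→d23:-→d24:-→d25:-→d26:-→d27:-→d28:-→d29:H0→d30:-  best=H0
  - 0.0.0.0/0 clear@0
  + 79.48.0.0/12 (H1) depth=12
  ? 79.48.71.64  path d0:-→d1:-→d2:-→d3:-→d4:-→d5:-→d6:-→d7:-→d8:-→d9:-→d10:-→d11:-→d12:H1  best=H1
  + 40.3.229.139/32 (H3) depth=32

== LOOKUPS ==
["H0","H0","H1","H0","H0","H1"]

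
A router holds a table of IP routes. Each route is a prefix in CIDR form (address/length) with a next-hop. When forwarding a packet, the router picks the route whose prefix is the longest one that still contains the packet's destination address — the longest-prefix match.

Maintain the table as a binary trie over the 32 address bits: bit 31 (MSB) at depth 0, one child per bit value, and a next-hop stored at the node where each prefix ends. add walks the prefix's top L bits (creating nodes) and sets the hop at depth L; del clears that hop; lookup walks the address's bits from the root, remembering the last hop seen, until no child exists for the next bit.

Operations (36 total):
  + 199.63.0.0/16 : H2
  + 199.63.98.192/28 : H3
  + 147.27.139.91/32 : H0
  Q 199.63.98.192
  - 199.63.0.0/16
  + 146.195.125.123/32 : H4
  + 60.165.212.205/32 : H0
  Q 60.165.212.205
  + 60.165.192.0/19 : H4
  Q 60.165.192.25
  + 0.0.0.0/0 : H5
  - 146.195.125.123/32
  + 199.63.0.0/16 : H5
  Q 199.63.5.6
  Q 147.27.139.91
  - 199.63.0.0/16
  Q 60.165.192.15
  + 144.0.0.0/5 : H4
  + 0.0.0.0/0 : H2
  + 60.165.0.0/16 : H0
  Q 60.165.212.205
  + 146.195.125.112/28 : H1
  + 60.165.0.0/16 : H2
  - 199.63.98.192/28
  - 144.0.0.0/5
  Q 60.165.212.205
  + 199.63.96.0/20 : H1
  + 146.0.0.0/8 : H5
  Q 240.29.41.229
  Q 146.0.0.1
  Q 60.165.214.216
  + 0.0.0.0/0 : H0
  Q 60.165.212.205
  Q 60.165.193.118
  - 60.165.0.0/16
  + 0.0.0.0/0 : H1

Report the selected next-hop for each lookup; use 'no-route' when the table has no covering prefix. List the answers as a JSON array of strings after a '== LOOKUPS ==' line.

Trace:
  + 199.63.0.0/16 (H2) depth=16
  + 199.63.98.192/28 (H3) depth=28
  + 147.27.139.91/32 (H0) depth=32
  Q 199.63.98.192: descend 1100011100111111011000101100 ; hops seen [H2,H3] ; pick H3
  del 199.63.0.0/16 (clear depth 16)
  + 146.195.125.123/32 (H4) depth=32
  + 60.165.212.205/32 (H0) depth=32
  Q 60.165.212.205: descend 00111100101001011101010011001101 ; hops seen [H0] ; pick H0
  + 60.165.192.0/19 (H4) depth=19
  Q 60.165.192.25: descend 0011110010100101110 ; hops seen [H4] ; pick H4
  + 0.0.0.0/0 (H5) depth=0
  del 146.195.125.123/32 (clear depth 32)
  + 199.63.0.0/16 (H5) depth=16
  Q 199.63.5.6: descend 11000111001111110 ; hops seen [H5,H5] ; pick H5
  Q 147.27.139.91: descend 10010011000110111000101101011011 ; hops seen [H5,H0] ; pick H0
  del 199.63.0.0/16 (clear depth 16)
  Q 60.165.192.15: descend 0011110010100101110 ; hops seen [H5,H4] ; pick H4
  + 144.0.0.0/5 (H4) depth=5
  + 0.0.0.0/0 (H2) depth=0
  + 60.165.0.0/16 (H0) depth=16
  Q 60.165.212.205: descend 00111100101001011101010011001101 ; hops seen [H2,H0,H4,H0] ; pick H0
  + 146.195.125.112/28 (H1) depth=28
  + 60.165.0.0/16 (H2) depth=16
  del 199.63.98.192/28 (clear depth 28)
  del 144.0.0.0/5 (clear depth 5)
  Q 60.165.212.205: descend 00111100101001011101010011001101 ; hops seen [H2,H2,H4,H0] ; pick H0
  + 199.63.96.0/20 (H1) depth=20
  + 146.0.0.0/8 (H5) depth=8
  Q 240.29.41.229: descend 11 ; hops seen [H2] ; pick H2
  Q 146.0.0.1: descend 10010010 ; hops seen [H2,H5] ; pick H5
  Q 60.165.214.216: descend 0011110010100101110101 ; hops seen [H2,H2,H4] ; pick H4
  + 0.0.0.0/0 (H0) depth=0
  Q 60.165.212.205: descend 00111100101001011101010011001101 ; hops seen [H0,H2,H4,H0] ; pick H0
  Q 60.165.193.118: descend 0011110010100101110 ; hops seen [H0,H2,H4] ; pick H4
  del 60.165.0.0/16 (clear depth 16)
  + 0.0.0.0/0 (H1) depth=0

== LOOKUPS ==
["H3","H0","H4","H5","H0","H4","H0","H0","H2","H5","H4","H0","H4"]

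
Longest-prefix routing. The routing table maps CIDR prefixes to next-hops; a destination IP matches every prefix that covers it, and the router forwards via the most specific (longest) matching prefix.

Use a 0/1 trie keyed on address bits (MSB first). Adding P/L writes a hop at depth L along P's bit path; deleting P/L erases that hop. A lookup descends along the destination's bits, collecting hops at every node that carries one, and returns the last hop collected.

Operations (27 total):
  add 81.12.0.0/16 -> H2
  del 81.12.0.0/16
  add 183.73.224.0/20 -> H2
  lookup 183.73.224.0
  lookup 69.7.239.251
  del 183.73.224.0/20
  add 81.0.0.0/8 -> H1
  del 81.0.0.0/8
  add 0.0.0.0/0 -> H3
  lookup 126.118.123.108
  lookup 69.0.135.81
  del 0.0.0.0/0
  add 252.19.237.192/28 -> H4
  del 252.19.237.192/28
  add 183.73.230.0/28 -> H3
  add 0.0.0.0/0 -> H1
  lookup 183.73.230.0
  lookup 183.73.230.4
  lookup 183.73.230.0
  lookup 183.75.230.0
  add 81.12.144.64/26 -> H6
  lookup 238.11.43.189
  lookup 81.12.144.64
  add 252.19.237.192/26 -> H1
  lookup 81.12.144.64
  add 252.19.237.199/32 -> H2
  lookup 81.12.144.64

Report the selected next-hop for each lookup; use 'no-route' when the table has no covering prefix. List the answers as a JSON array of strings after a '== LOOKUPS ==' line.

Process each operation:
  + 81.12.0.0/16 (H2) depth=16
  - 81.12.0.0/16 clear@16
  + 183.73.224.0/20 (H2) depth=20
  lookup 183.73.224.0: bits 10110111010010011110 walk d0:-→d1:-→d2:-→d3:-→d4:-→d5:-→d6:-→d7:-→d8:-→d9:-→d10:-→d11:-→d12:-→d13:-→d14:-→d15:-→d16:-→d17:-→d18:-→d19:-→d20:H2 -> H2
  lookup 69.7.239.251: bits 010 walk d0:-→d1:-→d2:-→d3:- -> no-route
  - 183.73.224.0/20 clear@20
  + 81.0.0.0/8 (H1) depth=8
  - 81.0.0.0/8 clear@8
  + 0.0.0.0/0 (H3) depth=0
  lookup 126.118.123.108: bits 01 walk d0:H3→d1:-→d2:- -> H3
  lookup 69.0.135.81: bits 010 walk d0:H3→d1:-→d2:-→d3:- -> H3
  - 0.0.0.0/0 clear@0
  + 252.19.237.192/28 (H4) depth=28
  - 252.19.237.192/28 clear@28
  + 183.73.230.0/28 (H3) depth=28
  + 0.0.0.0/0 (H1) depth=0
  lookup 183.73.230.0: bits 1011011101001001111001100000 walk d0:H1→d1:-→d2:-→d3:-→d4:-→d5:-→d6:-→d7:-→d8:-→d9:-→d10:-→d11:-→d12:-→d13:-→d14:-→d15:-→d16:-→d17:-→d18:-→d19:-→d20:-→d21:-→d22:-→d23:-→d24:-→d25:-→d26:-→d27:-→d28:H3 -> H3
  lookup 183.73.230.4: bits 1011011101001001111001100000 walk d0:H1→d1:-→d2:-→d3:-→d4:-→d5:-→d6:-→d7:-→d8:-→d9:-→d10:-→d11:-→d12:-→d13:-→d14:-→d15:-→d16:-→d17:-→d18:-→d19:-→d20:-→d21:-→d22:-→d23:-→d24:-→d25:-→d26:-→d27:-→d28:H3 -> H3
  lookup 183.73.230.0: bits 1011011101001001111001100000 walk d0:H1→d1:-→d2:-→d3:-→d4:-→d5:-→d6:-→d7:-→d8:-→d9:-→d10:-→d11:-→d12:-→d13:-→d14:-→d15:-→d16:-→d17:-→d18:-→d19:-→d20:-→d21:-→d22:-→d23:-→d24:-→d25:-→d26:-→d27:-→d28:H3 -> H3
  lookup 183.75.230.0: bits 10110111010010 walk d0:H1→d1:-→d2:-→d3:-→d4:-→d5:-→d6:-→d7:-→d8:-→d9:-→d10:-→d11:-→d12:-→d13:-→d14:- -> H1
  + 81.12.144.64/26 (H6) depth=26
  lookup 238.11.43.189: bits 111 walk d0:H1→d1:-→d2:-→d3:- -> H1
  lookup 81.12.144.64: bits 01010001000011001001000001 walk d0:H1→d1:-→d2:-→d3:-→d4:-→d5:-→d6:-→d7:-→d8:-→d9:-→d10:-→d11:-→d12:-→d13:-→d14:-→d15:-→d16:-→d17:-→d18:-→d19:-→d20:-→d21:-→d22:-→d23:-→d24:-→d25:-→d26:H6 -> H6
  + 252.19.237.192/26 (H1) depth=26
  lookup 81.12.144.64: bits 01010001000011001001000001 walk d0:H1→d1:-→d2:-→d3:-→d4:-→d5:-→d6:-→d7:-→d8:-→d9:-→d10:-→d11:-→d12:-→d13:-→d14:-→d15:-→d16:-→d17:-→d18:-→d19:-→d20:-→d21:-→d22:-→d23:-→d24:-→d25:-→d26:H6 -> H6
  + 252.19.237.199/32 (H2) depth=32
  lookup 81.12.144.64: bits 01010001000011001001000001 walk d0:H1→d1:-→d2:-→d3:-→d4:-→d5:-→d6:-→d7:-→d8:-→d9:-→d10:-→d11:-→d12:-→d13:-→d14:-→d15:-→d16:-→d17:-→d18:-→d19:-→d20:-→d21:-→d22:-→d23:-→d24:-→d25:-→d26:H6 -> H6

== LOOKUPS ==
["H2","no-route","H3","H3","H3","H3","H3","H1","H1","H6","H6","H6"]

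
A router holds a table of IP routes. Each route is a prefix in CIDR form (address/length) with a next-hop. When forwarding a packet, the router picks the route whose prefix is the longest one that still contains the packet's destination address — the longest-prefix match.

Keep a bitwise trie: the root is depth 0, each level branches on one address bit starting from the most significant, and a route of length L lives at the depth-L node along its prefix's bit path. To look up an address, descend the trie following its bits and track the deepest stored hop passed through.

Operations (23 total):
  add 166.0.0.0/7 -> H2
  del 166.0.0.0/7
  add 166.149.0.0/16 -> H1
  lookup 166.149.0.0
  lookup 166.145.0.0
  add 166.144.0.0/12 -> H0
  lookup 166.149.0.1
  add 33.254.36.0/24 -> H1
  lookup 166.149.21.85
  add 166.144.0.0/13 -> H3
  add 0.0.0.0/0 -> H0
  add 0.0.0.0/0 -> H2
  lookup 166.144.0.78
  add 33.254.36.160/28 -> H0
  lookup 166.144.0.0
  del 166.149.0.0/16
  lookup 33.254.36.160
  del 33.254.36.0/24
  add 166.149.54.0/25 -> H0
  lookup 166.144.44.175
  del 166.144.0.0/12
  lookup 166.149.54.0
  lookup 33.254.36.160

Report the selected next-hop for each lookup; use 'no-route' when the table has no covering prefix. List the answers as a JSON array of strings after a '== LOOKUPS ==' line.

Process each operation:
  + 166.0.0.0/7 (H2) depth=7
  del 166.0.0.0/7 (clear depth 7)
  + 166.149.0.0/16 (H1) depth=16
  ? 166.149.0.0  path d0:-→d1:-→d2:-→d3:-→d4:-→d5:-→d6:-→d7:-→d8:-→d9:-→d10:-→d11:-→d12:-→d13:-→d14:-→d15:-→d16:H1  best=H1
  ? 166.145.0.0  path d0:-→d1:-→d2:-→d3:-→d4:-→d5:-→d6:-→d7:-→d8:-→d9:-→d10:-→d11:-→d12:-→d13:-  best=no-route
  + 166.144.0.0/12 (H0) depth=12
  ? 166.149.0.1  path d0:-→d1:-→d2:-→d3:-→d4:-→d5:-→d6:-→d7:-→d8:-→d9:-→d10:-→d11:-→d12:H0→d13:-→d14:-→d15:-→d16:H1  best=H1
  + 33.254.36.0/24 (H1) depth=24
  ? 166.149.21.85  path d0:-→d1:-→d2:-→d3:-→d4:-→d5:-→d6:-→d7:-→d8:-→d9:-→d10:-→d11:-→d12:H0→d13:-→d14:-→d15:-→d16:H1  best=H1
  + 166.144.0.0/13 (H3) depth=13
  + 0.0.0.0/0 (H0) depth=0
  + 0.0.0.0/0 (H2) depth=0
  ? 166.144.0.78  path d0:H2→d1:-→d2:-→d3:-→d4:-→d5:-→d6:-→d7:-→d8:-→d9:-→d10:-→d11:-→d12:H0→d13:H3  best=H3
  + 33.254.36.160/28 (H0) depth=28
  ? 166.144.0.0  path d0:H2→d1:-→d2:-→d3:-→d4:-→d5:-→d6:-→d7:-→d8:-→d9:-→d10:-→d11:-→d12:H0→d13:H3  best=H3
  del 166.149.0.0/16 (clear depth 16)
  ? 33.254.36.160  path d0:H2→d1:-→d2:-→d3:-→d4:-→d5:-→d6:-→d7:-→d8:-→d9:-→d10:-→d11:-→d12:-→d13:-→d14:-→d15:-→d16:-→d17:-→d18:-→d19:-→d20:-→d21:-→d22:-→d23:-→d24:H1→d25:-→d26:-→d27:-→d28:H0  best=H0
  del 33.254.36.0/24 (clear depth 24)
  + 166.149.54.0/25 (H0) depth=25
  ? 166.144.44.175  path d0:H2→d1:-→d2:-→d3:-→d4:-→d5:-→d6:-→d7:-→d8:-→d9:-→d10:-→d11:-→d12:H0→d13:H3  best=H3
  del 166.144.0.0/12 (clear depth 12)
  ? 166.149.54.0  path d0:H2→d1:-→d2:-→d3:-→d4:-→d5:-→d6:-→d7:-→d8:-→d9:-→d10:-→d11:-→d12:-→d13:H3→d14:-→d15:-→d16:-→d17:-→d18:-→d19:-→d20:-→d21:-→d22:-→d23:-→d24:-→d25:H0  best=H0
  ? 33.254.36.160  path d0:H2→d1:-→d2:-→d3:-→d4:-→d5:-→d6:-→d7:-→d8:-→d9:-→d10:-→d11:-→d12:-→d13:-→d14:-→d15:-→d16:-→d17:-→d18:-→d19:-→d20:-→d21:-→d22:-→d23:-→d24:-→d25:-→d26:-→d27:-→d28:H0  best=H0

== LOOKUPS ==
["H1","no-route","H1","H1","H3","H3","H0","H3","H0","H0"]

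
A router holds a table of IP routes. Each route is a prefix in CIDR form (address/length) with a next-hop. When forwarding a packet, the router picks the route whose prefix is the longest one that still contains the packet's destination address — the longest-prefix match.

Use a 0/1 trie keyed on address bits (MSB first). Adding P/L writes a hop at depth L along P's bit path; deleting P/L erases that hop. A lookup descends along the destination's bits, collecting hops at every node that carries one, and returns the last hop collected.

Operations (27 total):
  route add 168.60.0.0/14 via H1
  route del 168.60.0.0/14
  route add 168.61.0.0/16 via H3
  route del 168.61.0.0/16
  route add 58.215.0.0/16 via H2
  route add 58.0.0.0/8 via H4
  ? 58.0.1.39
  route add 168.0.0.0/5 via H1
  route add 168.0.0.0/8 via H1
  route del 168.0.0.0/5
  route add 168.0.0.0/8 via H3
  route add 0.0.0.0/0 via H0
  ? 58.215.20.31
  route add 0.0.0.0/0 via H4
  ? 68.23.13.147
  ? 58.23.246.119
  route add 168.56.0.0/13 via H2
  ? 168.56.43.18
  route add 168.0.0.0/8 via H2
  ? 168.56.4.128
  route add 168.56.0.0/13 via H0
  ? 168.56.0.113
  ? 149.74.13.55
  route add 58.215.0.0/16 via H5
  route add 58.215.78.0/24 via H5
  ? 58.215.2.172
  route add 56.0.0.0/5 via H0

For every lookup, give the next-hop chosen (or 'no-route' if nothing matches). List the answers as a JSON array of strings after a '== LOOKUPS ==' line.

Process each operation:
  + 168.60.0.0/14 (H1) depth=14
  del 168.60.0.0/14 (clear depth 14)
  + 168.61.0.0/16 (H3) depth=16
  del 168.61.0.0/16 (clear depth 16)
  + 58.215.0.0/16 (H2) depth=16
  + 58.0.0.0/8 (H4) depth=8
  ? 58.0.1.39  path d0:-→d1:-→d2:-→d3:-→d4:-→d5:-→d6:-→d7:-→d8:H4  best=H4
  + 168.0.0.0/5 (H1) depth=5
  + 168.0.0.0/8 (H1) depth=8
  del 168.0.0.0/5 (clear depth 5)
  + 168.0.0.0/8 (H3) depth=8
  + 0.0.0.0/0 (H0) depth=0
  ? 58.215.20.31  path d0:H0→d1:-→d2:-→d3:-→d4:-→d5:-→d6:-→d7:-→d8:H4→d9:-→d10:-→d11:-→d12:-→d13:-→d14:-→d15:-→d16:H2  best=H2
  + 0.0.0.0/0 (H4) depth=0
  ? 68.23.13.147  path d0:H4→d1:-  best=H4
  ? 58.23.246.119  path d0:H4→d1:-→d2:-→d3:-→d4:-→d5:-→d6:-→d7:-→d8:H4  best=H4
  + 168.56.0.0/13 (H2) depth=13
  ? 168.56.43.18  path d0:H4→d1:-→d2:-→d3:-→d4:-→d5:-→d6:-→d7:-→d8:H3→d9:-→d10:-→d11:-→d12:-→d13:H2  best=H2
  + 168.0.0.0/8 (H2) depth=8
  ? 168.56.4.128  path d0:H4→d1:-→d2:-→d3:-→d4:-→d5:-→d6:-→d7:-→d8:H2→d9:-→d10:-→d11:-→d12:-→d13:H2  best=H2
  + 168.56.0.0/13 (H0) depth=13
  ? 168.56.0.113  path d0:H4→d1:-→d2:-→d3:-→d4:-→d5:-→d6:-→d7:-→d8:H2→d9:-→d10:-→d11:-→d12:-→d13:H0  best=H0
  ? 149.74.13.55  path d0:H4→d1:-→d2:-  best=H4
  + 58.215.0.0/16 (H5) depth=16
  + 58.215.78.0/24 (H5) depth=24
  ? 58.215.2.172  path d0:H4→d1:-→d2:-→d3:-→d4:-→d5:-→d6:-→d7:-→d8:H4→d9:-→d10:-→d11:-→d12:-→d13:-→d14:-→d15:-→d16:H5→d17:-  best=H5
  + 56.0.0.0/5 (H0) depth=5

== LOOKUPS ==
["H4","H2","H4","H4","H2","H2","H0","H4","H5"]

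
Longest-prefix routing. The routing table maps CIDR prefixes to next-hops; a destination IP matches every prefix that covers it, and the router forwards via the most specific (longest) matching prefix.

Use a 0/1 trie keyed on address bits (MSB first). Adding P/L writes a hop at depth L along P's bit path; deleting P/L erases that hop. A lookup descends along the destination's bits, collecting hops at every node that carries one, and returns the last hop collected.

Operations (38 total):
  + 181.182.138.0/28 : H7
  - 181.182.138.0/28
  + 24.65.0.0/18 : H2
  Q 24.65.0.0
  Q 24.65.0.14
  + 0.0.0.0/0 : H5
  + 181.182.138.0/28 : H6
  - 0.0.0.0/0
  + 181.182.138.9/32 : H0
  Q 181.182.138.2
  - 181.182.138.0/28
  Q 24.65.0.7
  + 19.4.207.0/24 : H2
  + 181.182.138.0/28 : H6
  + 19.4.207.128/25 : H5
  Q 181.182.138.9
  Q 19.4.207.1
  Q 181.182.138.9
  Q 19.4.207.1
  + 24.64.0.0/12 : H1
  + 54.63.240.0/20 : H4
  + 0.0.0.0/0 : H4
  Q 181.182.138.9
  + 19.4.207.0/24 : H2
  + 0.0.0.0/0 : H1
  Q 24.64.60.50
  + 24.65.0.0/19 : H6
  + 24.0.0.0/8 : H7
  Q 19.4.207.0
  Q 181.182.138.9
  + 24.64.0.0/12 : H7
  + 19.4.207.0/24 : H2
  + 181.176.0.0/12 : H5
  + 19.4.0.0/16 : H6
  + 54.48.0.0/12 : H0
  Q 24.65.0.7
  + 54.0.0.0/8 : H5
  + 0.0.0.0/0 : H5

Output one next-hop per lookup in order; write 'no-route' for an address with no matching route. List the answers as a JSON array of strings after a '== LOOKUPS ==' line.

Process each operation:
  + 181.182.138.0/28 (H7) depth=28
  del 181.182.138.0/28 (clear depth 28)
  + 24.65.0.0/18 (H2) depth=18
  ? 24.65.0.0  path d0:-→d1:-→d2:-→d3:-→d4:-→d5:-→d6:-→d7:-→d8:-→d9:-→d10:-→d11:-→d12:-→d13:-→d14:-→d15:-→d16:-→d17:-→d18:H2  best=H2
  ? 24.65.0.14  path d0:-→d1:-→d2:-→d3:-→d4:-→d5:-→d6:-→d7:-→d8:-→d9:-→d10:-→d11:-→d12:-→d13:-→d14:-→d15:-→d16:-→d17:-→d18:H2  best=H2
  + 0.0.0.0/0 (H5) depth=0
  + 181.182.138.0/28 (H6) depth=28
  del 0.0.0.0/0 (clear depth 0)
  + 181.182.138.9/32 (H0) depth=32
  ? 181.182.138.2  path d0:-→d1:-→d2:-→d3:-→d4:-→d5:-→d6:-→d7:-→d8:-→d9:-→d10:-→d11:-→d12:-→d13:-→d14:-→d15:-→d16:-→d17:-→d18:-→d19:-→d20:-→d21:-→d22:-→d23:-→d24:-→d25:-→d26:-→d27:-→d28:H6  best=H6
  del 181.182.138.0/28 (clear depth 28)
  ? 24.65.0.7  path d0:-→d1:-→d2:-→d3:-→d4:-→d5:-→d6:-→d7:-→d8:-→d9:-→d10:-→d11:-→d12:-→d13:-→d14:-→d15:-→d16:-→d17:-→d18:H2  best=H2
  + 19.4.207.0/24 (H2) depth=24
  + 181.182.138.0/28 (H6) depth=28
  + 19.4.207.128/25 (H5) depth=25
  ? 181.182.138.9  path d0:-→d1:-→d2:-→d3:-→d4:-→d5:-→d6:-→d7:-→d8:-→d9:-→d10:-→d11:-→d12:-→d13:-→d14:-→d15:-→d16:-→d17:-→d18:-→d19:-→d20:-→d21:-→d22:-→d23:-→d24:-→d25:-→d26:-→d27:-→d28:H6→d29:-→d30:-→d31:-→d32:H0  best=H0
  ? 19.4.207.1  path d0:-→d1:-→d2:-→d3:-→d4:-→d5:-→d6:-→d7:-→d8:-→d9:-→d10:-→d11:-→d12:-→d13:-→d14:-→d15:-→d16:-→d17:-→d18:-→d19:-→d20:-→d21:-→d22:-→d23:-→d24:H2  best=H2
  ? 181.182.138.9  path d0:-→d1:-→d2:-→d3:-→d4:-→d5:-→d6:-→d7:-→d8:-→d9:-→d10:-→d11:-→d12:-→d13:-→d14:-→d15:-→d16:-→d17:-→d18:-→d19:-→d20:-→d21:-→d22:-→d23:-→d24:-→d25:-→d26:-→d27:-→d28:H6→d29:-→d30:-→d31:-→d32:H0  best=H0
  ? 19.4.207.1  path d0:-→d1:-→d2:-→d3:-→d4:-→d5:-→d6:-→d7:-→d8:-→d9:-→d10:-→d11:-→d12:-→d13:-→d14:-→d15:-→d16:-→d17:-→d18:-→d19:-→d20:-→d21:-→d22:-→d23:-→d24:H2  best=H2
  + 24.64.0.0/12 (H1) depth=12
  + 54.63.240.0/20 (H4) depth=20
  + 0.0.0.0/0 (H4) depth=0
  ? 181.182.138.9  path d0:H4→d1:-→d2:-→d3:-→d4:-→d5:-→d6:-→d7:-→d8:-→d9:-→d10:-→d11:-→d12:-→d13:-→d14:-→d15:-→d16:-→d17:-→d18:-→d19:-→d20:-→d21:-→d22:-→d23:-→d24:-→d25:-→d26:-→d27:-→d28:H6→d29:-→d30:-→d31:-→d32:H0  best=H0
  + 19.4.207.0/24 (H2) depth=24
  + 0.0.0.0/0 (H1) depth=0
  ? 24.64.60.50  path d0:H1→d1:-→d2:-→d3:-→d4:-→d5:-→d6:-→d7:-→d8:-→d9:-→d10:-→d11:-→d12:H1→d13:-→d14:-→d15:-  best=H1
  + 24.65.0.0/19 (H6) depth=19
  + 24.0.0.0/8 (H7) depth=8
  ? 19.4.207.0  path d0:H1→d1:-→d2:-→d3:-→d4:-→d5:-→d6:-→d7:-→d8:-→d9:-→d10:-→d11:-→d12:-→d13:-→d14:-→d15:-→d16:-→d17:-→d18:-→d19:-→d20:-→d21:-→d22:-→d23:-→d24:H2  best=H2
  ? 181.182.138.9  path d0:H1→d1:-→d2:-→d3:-→d4:-→d5:-→d6:-→d7:-→d8:-→d9:-→d10:-→d11:-→d12:-→d13:-→d14:-→d15:-→d16:-→d17:-→d18:-→d19:-→d20:-→d21:-→d22:-→d23:-→d24:-→d25:-→d26:-→d27:-→d28:H6→d29:-→d30:-→d31:-→d32:H0  best=H0
  + 24.64.0.0/12 (H7) depth=12
  + 19.4.207.0/24 (H2) depth=24
  + 181.176.0.0/12 (H5) depth=12
  + 19.4.0.0/16 (H6) depth=16
  + 54.48.0.0/12 (H0) depth=12
  ? 24.65.0.7  path d0:H1→d1:-→d2:-→d3:-→d4:-→d5:-→d6:-→d7:-→d8:H7→d9:-→d10:-→d11:-→d12:H7→d13:-→d14:-→d15:-→d16:-→d17:-→d18:H2→d19:H6  best=H6
  + 54.0.0.0/8 (H5) depth=8
  + 0.0.0.0/0 (H5) depth=0

== LOOKUPS ==
["H2","H2","H6","H2","H0","H2","H0","H2","H0","H1","H2","H0","H6"]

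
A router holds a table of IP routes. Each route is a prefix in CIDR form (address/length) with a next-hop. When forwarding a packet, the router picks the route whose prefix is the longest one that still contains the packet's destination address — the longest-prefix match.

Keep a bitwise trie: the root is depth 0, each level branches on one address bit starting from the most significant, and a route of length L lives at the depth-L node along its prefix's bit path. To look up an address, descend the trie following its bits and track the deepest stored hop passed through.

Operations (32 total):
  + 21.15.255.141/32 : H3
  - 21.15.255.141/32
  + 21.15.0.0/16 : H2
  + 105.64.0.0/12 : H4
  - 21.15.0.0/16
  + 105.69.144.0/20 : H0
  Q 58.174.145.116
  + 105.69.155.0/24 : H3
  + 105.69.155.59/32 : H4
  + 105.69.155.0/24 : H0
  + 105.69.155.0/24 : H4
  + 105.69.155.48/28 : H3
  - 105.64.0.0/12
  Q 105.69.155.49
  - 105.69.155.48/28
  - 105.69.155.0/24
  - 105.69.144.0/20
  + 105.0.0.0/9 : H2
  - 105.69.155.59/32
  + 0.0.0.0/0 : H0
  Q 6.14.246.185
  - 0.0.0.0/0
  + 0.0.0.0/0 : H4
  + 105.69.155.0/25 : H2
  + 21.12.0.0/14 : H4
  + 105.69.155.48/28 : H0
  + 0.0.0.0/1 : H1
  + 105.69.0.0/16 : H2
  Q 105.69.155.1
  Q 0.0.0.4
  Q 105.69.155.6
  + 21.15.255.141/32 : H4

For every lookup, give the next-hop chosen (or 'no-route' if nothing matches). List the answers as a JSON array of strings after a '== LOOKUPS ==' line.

Process each operation:
  + 21.15.255.141/32 (H3) depth=32
  - 21.15.255.141/32 clear@32
  + 21.15.0.0/16 (H2) depth=16
  + 105.64.0.0/12 (H4) depth=12
  - 21.15.0.0/16 clear@16
  + 105.69.144.0/20 (H0) depth=20
  Q 58.174.145.116: descend 00 ; hops seen [∅] ; pick no-route
  + 105.69.155.0/24 (H3) depth=24
  + 105.69.155.59/32 (H4) depth=32
  + 105.69.155.0/24 (H0) depth=24
  + 105.69.155.0/24 (H4) depth=24
  + 105.69.155.48/28 (H3) depth=28
  - 105.64.0.0/12 clear@12
  Q 105.69.155.49: descend 0110100101000101100110110011 ; hops seen [H0,H4,H3] ; pick H3
  - 105.69.155.48/28 clear@28
  - 105.69.155.0/24 clear@24
  - 105.69.144.0/20 clear@20
  + 105.0.0.0/9 (H2) depth=9
  - 105.69.155.59/32 clear@32
  + 0.0.0.0/0 (H0) depth=0
  Q 6.14.246.185: descend 000 ; hops seen [H0] ; pick H0
  - 0.0.0.0/0 clear@0
  + 0.0.0.0/0 (H4) depth=0
  + 105.69.155.0/25 (H2) depth=25
  + 21.12.0.0/14 (H4) depth=14
  + 105.69.155.48/28 (H0) depth=28
  + 0.0.0.0/1 (H1) depth=1
  + 105.69.0.0/16 (H2) depth=16
  Q 105.69.155.1: descend 01101001010001011001101100 ; hops seen [H4,H1,H2,H2,H2] ; pick H2
  Q 0.0.0.4: descend 000 ; hops seen [H4,H1] ; pick H1
  Q 105.69.155.6: descend 01101001010001011001101100 ; hops seen [H4,H1,H2,H2,H2] ; pick H2
  + 21.15.255.141/32 (H4) depth=32

== LOOKUPS ==
["no-route","H3","H0","H2","H1","H2"]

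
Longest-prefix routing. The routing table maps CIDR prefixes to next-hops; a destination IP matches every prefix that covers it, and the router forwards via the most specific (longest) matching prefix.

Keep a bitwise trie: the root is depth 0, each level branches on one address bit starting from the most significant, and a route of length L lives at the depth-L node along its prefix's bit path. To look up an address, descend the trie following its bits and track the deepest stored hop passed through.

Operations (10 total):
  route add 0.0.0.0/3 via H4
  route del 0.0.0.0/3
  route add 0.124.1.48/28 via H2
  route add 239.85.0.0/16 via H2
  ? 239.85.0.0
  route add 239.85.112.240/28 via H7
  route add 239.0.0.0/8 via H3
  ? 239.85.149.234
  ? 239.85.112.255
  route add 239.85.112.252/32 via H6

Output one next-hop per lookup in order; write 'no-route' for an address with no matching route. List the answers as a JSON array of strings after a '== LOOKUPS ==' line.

Trace:
  add 0.0.0.0/3 -> H4 at depth 3
  - 0.0.0.0/3 clear@3
  add 0.124.1.48/28 -> H2 at depth 28
  add 239.85.0.0/16 -> H2 at depth 16
  lookup 239.85.0.0: bits 1110111101010101 walk d0:-→d1:-→d2:-→d3:-→d4:-→d5:-→d6:-→d7:-→d8:-→d9:-→d10:-→d11:-→d12:-→d13:-→d14:-→d15:-→d16:H2 -> H2
  add 239.85.112.240/28 -> H7 at depth 28
  add 239.0.0.0/8 -> H3 at depth 8
  lookup 239.85.149.234: bits 1110111101010101 walk d0:-→d1:-→d2:-→d3:-→d4:-→d5:-→d6:-→d7:-→d8:H3→d9:-→d10:-→d11:-→d12:-→d13:-→d14:-→d15:-→d16:H2 -> H2
  lookup 239.85.112.255: bits 1110111101010101011100001111 walk d0:-→d1:-→d2:-→d3:-→d4:-→d5:-→d6:-→d7:-→d8:H3→d9:-→d10:-→d11:-→d12:-→d13:-→d14:-→d15:-→d16:H2→d17:-→d18:-→d19:-→d20:-→d21:-→d22:-→d23:-→d24:-→d25:-→d26:-→d27:-→d28:H7 -> H7
  add 239.85.112.252/32 -> H6 at depth 32

== LOOKUPS ==
["H2","H2","H7"]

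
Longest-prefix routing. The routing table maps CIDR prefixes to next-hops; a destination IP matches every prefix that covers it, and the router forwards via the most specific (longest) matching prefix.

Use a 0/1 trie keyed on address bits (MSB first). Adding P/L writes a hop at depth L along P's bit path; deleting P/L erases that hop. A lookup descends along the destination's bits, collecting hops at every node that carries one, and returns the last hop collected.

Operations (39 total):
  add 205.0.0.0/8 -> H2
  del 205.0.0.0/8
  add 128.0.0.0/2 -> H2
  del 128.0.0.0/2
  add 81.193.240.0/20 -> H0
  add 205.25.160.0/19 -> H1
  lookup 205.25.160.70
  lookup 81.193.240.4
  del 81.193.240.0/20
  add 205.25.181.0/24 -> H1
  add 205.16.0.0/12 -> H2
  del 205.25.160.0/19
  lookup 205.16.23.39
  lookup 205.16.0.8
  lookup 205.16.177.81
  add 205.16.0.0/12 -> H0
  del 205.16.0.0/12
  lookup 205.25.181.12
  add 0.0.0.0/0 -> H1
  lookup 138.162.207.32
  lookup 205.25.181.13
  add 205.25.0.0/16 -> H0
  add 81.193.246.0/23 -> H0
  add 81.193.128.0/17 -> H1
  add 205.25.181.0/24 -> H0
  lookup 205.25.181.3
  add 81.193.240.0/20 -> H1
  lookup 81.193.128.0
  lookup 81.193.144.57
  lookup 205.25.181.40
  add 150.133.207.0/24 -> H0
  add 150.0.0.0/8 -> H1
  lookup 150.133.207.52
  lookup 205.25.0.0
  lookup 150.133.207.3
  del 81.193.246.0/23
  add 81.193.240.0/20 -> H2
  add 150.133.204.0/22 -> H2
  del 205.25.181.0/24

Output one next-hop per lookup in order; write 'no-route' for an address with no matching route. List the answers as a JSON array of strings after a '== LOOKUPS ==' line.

Process each operation:
  add 205.0.0.0/8 -> H2 at depth 8
  del 205.0.0.0/8 (clear depth 8)
  add 128.0.0.0/2 -> H2 at depth 2
  del 128.0.0.0/2 (clear depth 2)
  add 81.193.240.0/20 -> H0 at depth 20
  add 205.25.160.0/19 -> H1 at depth 19
  lookup 205.25.160.70: bits 1100110100011001101 walk d0:-→d1:-→d2:-→d3:-→d4:-→d5:-→d6:-→d7:-→d8:-→d9:-→d10:-→d11:-→d12:-→d13:-→d14:-→d15:-→d16:-→d17:-→d18:-→d19:H1 -> H1
  lookup 81.193.240.4: bits 01010001110000011111 walk d0:-→d1:-→d2:-→d3:-→d4:-→d5:-→d6:-→d7:-→d8:-→d9:-→d10:-→d11:-→d12:-→d13:-→d14:-→d15:-→d16:-→d17:-→d18:-→d19:-→d20:H0 -> H0
  del 81.193.240.0/20 (clear depth 20)
  add 205.25.181.0/24 -> H1 at depth 24
  add 205.16.0.0/12 -> H2 at depth 12
  del 205.25.160.0/19 (clear depth 19)
  lookup 205.16.23.39: bits 110011010001 walk d0:-→d1:-→d2:-→d3:-→d4:-→d5:-→d6:-→d7:-→d8:-→d9:-→d10:-→d11:-→d12:H2 -> H2
  lookup 205.16.0.8: bits 110011010001 walk d0:-→d1:-→d2:-→d3:-→d4:-→d5:-→d6:-→d7:-→d8:-→d9:-→d10:-→d11:-→d12:H2 -> H2
  lookup 205.16.177.81: bits 110011010001 walk d0:-→d1:-→d2:-→d3:-→d4:-→d5:-→d6:-→d7:-→d8:-→d9:-→d10:-→d11:-→d12:H2 -> H2
  add 205.16.0.0/12 -> H0 at depth 12
  del 205.16.0.0/12 (clear depth 12)
  lookup 205.25.181.12: bits 110011010001100110110101 walk d0:-→d1:-→d2:-→d3:-→d4:-→d5:-→d6:-→d7:-→d8:-→d9:-→d10:-→d11:-→d12:-→d13:-→d14:-→d15:-→d16:-→d17:-→d18:-→d19:-→d20:-→d21:-→d22:-→d23:-→d24:H1 -> H1
  add 0.0.0.0/0 -> H1 at depth 0
  lookup 138.162.207.32: bits 10 walk d0:H1→d1:-→d2:- -> H1
  lookup 205.25.181.13: bits 110011010001100110110101 walk d0:H1→d1:-→d2:-→d3:-→d4:-→d5:-→d6:-→d7:-→d8:-→d9:-→d10:-→d11:-→d12:-→d13:-→d14:-→d15:-→d16:-→d17:-→d18:-→d19:-→d20:-→d21:-→d22:-→d23:-→d24:H1 -> H1
  add 205.25.0.0/16 -> H0 at depth 16
  add 81.193.246.0/23 -> H0 at depth 23
  add 81.193.128.0/17 -> H1 at depth 17
  add 205.25.181.0/24 -> H0 at depth 24
  lookup 205.25.181.3: bits 110011010001100110110101 walk d0:H1→d1:-→d2:-→d3:-→d4:-→d5:-→d6:-→d7:-→d8:-→d9:-→d10:-→d11:-→d12:-→d13:-→d14:-→d15:-→d16:H0→d17:-→d18:-→d19:-→d20:-→d21:-→d22:-→d23:-→d24:H0 -> H0
  add 81.193.240.0/20 -> H1 at depth 20
  lookup 81.193.128.0: bits 01010001110000011 walk d0:H1→d1:-→d2:-→d3:-→d4:-→d5:-→d6:-→d7:-→d8:-→d9:-→d10:-→d11:-→d12:-→d13:-→d14:-→d15:-→d16:-→d17:H1 -> H1
  lookup 81.193.144.57: bits 01010001110000011 walk d0:H1→d1:-→d2:-→d3:-→d4:-→d5:-→d6:-→d7:-→d8:-→d9:-→d10:-→d11:-→d12:-→d13:-→d14:-→d15:-→d16:-→d17:H1 -> H1
  lookup 205.25.181.40: bits 110011010001100110110101 walk d0:H1→d1:-→d2:-→d3:-→d4:-→d5:-→d6:-→d7:-→d8:-→d9:-→d10:-→d11:-→d12:-→d13:-→d14:-→d15:-→d16:H0→d17:-→d18:-→d19:-→d20:-→d21:-→d22:-→d23:-→d24:H0 -> H0
  add 150.133.207.0/24 -> H0 at depth 24
  add 150.0.0.0/8 -> H1 at depth 8
  lookup 150.133.207.52: bits 100101101000010111001111 walk d0:H1→d1:-→d2:-→d3:-→d4:-→d5:-→d6:-→d7:-→d8:H1→d9:-→d10:-→d11:-→d12:-→d13:-→d14:-→d15:-→d16:-→d17:-→d18:-→d19:-→d20:-→d21:-→d22:-→d23:-→d24:H0 -> H0
  lookup 205.25.0.0: bits 1100110100011001 walk d0:H1→d1:-→d2:-→d3:-→d4:-→d5:-→d6:-→d7:-→d8:-→d9:-→d10:-→d11:-→d12:-→d13:-→d14:-→d15:-→d16:H0 -> H0
  lookup 150.133.207.3: bits 100101101000010111001111 walk d0:H1→d1:-→d2:-→d3:-→d4:-→d5:-→d6:-→d7:-→d8:H1→d9:-→d10:-→d11:-→d12:-→d13:-→d14:-→d15:-→d16:-→d17:-→d18:-→d19:-→d20:-→d21:-→d22:-→d23:-→d24:H0 -> H0
  del 81.193.246.0/23 (clear depth 23)
  add 81.193.240.0/20 -> H2 at depth 20
  add 150.133.204.0/22 -> H2 at depth 22
  del 205.25.181.0/24 (clear depth 24)

== LOOKUPS ==
["H1","H0","H2","H2","H2","H1","H1","H1","H0","H1","H1","H0","H0","H0","H0"]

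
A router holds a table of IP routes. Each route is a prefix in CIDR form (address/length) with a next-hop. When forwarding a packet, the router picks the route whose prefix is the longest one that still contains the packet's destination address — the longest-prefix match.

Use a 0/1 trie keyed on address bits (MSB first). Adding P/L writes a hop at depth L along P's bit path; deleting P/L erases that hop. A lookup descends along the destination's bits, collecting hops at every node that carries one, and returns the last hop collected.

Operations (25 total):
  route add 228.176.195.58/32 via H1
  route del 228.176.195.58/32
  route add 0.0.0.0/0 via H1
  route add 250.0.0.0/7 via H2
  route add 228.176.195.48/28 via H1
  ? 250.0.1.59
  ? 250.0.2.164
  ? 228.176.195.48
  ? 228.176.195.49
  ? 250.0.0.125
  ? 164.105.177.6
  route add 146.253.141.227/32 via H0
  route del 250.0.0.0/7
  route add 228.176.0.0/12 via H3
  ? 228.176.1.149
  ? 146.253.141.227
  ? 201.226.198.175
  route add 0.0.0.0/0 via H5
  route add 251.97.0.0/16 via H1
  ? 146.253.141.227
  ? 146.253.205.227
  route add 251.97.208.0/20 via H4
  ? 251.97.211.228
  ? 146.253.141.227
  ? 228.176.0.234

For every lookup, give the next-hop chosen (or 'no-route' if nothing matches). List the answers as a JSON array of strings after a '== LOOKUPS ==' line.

Apply in order:
  add 228.176.195.58/32 -> H1 at depth 32
  del 228.176.195.58/32 (clear depth 32)
  add 0.0.0.0/0 -> H1 at depth 0
  add 250.0.0.0/7 -> H2 at depth 7
  add 228.176.195.48/28 -> H1 at depth 28
  Q 250.0.1.59: descend 1111101 ; hops seen [H1,H2] ; pick H2
  Q 250.0.2.164: descend 1111101 ; hops seen [H1,H2] ; pick H2
  Q 228.176.195.48: descend 1110010010110000110000110011 ; hops seen [H1,H1] ; pick H1
  Q 228.176.195.49: descend 1110010010110000110000110011 ; hops seen [H1,H1] ; pick H1
  Q 250.0.0.125: descend 1111101 ; hops seen [H1,H2] ; pick H2
  Q 164.105.177.6: descend 1 ; hops seen [H1] ; pick H1
  add 146.253.141.227/32 -> H0 at depth 32
  del 250.0.0.0/7 (clear depth 7)
  add 228.176.0.0/12 -> H3 at depth 12
  Q 228.176.1.149: descend 1110010010110000 ; hops seen [H1,H3] ; pick H3
  Q 146.253.141.227: descend 10010010111111011000110111100011 ; hops seen [H1,H0] ; pick H0
  Q 201.226.198.175: descend 11 ; hops seen [H1] ; pick H1
  add 0.0.0.0/0 -> H5 at depth 0
  add 251.97.0.0/16 -> H1 at depth 16
  Q 146.253.141.227: descend 10010010111111011000110111100011 ; hops seen [H5,H0] ; pick H0
  Q 146.253.205.227: descend 10010010111111011 ; hops seen [H5] ; pick H5
  add 251.97.208.0/20 -> H4 at depth 20
  Q 251.97.211.228: descend 11111011011000011101 ; hops seen [H5,H1,H4] ; pick H4
  Q 146.253.141.227: descend 10010010111111011000110111100011 ; hops seen [H5,H0] ; pick H0
  Q 228.176.0.234: descend 1110010010110000 ; hops seen [H5,H3] ; pick H3

== LOOKUPS ==
["H2","H2","H1","H1","H2","H1","H3","H0","H1","H0","H5","H4","H0","H3"]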